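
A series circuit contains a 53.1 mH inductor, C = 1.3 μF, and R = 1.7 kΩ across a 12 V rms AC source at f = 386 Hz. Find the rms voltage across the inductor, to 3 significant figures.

ω = 2πf = 2425 rad/s
X_L = ωL = 129 Ω
X_C = 1/(ωC) = 317 Ω
Net reactance X = X_L − X_C = -188 Ω
Z = 1700 − j188 Ω
|Z| = √(1700² + 188²) = 1710 Ω
I = V/|Z| = 7.02 mA
V_L = I·|Z_L| = 0.00702 × 129 = 0.904 V

0.904 V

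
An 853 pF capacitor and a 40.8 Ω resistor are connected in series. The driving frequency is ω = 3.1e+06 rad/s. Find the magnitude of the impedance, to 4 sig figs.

380.4 Ω

X_C = 1/(ωC) = 378.2 Ω
Z = 40.80 − j378.2 Ω
|Z| = √(40.80² + 378.2²) = 380.4 Ω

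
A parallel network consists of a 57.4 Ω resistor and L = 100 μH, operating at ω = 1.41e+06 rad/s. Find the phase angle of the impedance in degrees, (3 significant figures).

X_L = ωL = 141 Ω
Parallel: admittances add. Y = 1/R + 1/(jωL)
Y = (0.0174 − j0.00709) S
|Y| = 0.0188 S → |Z| = 1/|Y| = 53.2 Ω, ∠Z = −∠Y = 22.2°

22.2°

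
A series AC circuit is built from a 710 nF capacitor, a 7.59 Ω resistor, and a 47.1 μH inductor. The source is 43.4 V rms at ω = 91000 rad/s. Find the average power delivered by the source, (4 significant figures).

X_L = ωL = 4.286 Ω
X_C = 1/(ωC) = 15.48 Ω
Net reactance X = X_L − X_C = -11.19 Ω
Z = 7.590 − j11.19 Ω
|Z| = √(7.590² + 11.19²) = 13.52 Ω
∠Z = arctan(-11.19/7.590) = -55.85°
I = V/|Z| = 3.209 A
P = VI cos φ = 43.4 × 3.209 × cos(-55.85°) = 78.18 W

78.18 W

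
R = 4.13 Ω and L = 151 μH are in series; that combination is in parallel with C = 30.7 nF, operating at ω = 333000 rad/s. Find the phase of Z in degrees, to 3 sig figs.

X_L = ωL = 50.3 Ω
X_C = 1/(ωC) = 97.8 Ω
Branch 1 (R+jX_L): Z₁ = 4.13 + j50.3 Ω, |Z₁| = 50.5 Ω
Branch 2 (−jX_C): Z₂ = −j97.8 Ω
Parallel: Z = Z₁Z₂/(Z₁+Z₂), |Z| = 103 Ω, ∠Z = 80.3°

80.3°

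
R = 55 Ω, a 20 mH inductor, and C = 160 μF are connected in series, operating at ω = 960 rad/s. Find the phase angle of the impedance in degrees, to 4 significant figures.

X_L = ωL = 19.20 Ω
X_C = 1/(ωC) = 6.510 Ω
Net reactance X = X_L − X_C = 12.69 Ω
Z = 55.00 + j12.69 Ω
|Z| = √(55.00² + 12.69²) = 56.44 Ω
∠Z = arctan(12.69/55.00) = 12.99°

12.99°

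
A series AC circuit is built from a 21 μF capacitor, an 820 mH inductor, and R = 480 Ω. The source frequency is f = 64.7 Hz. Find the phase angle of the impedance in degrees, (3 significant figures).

ω = 2πf = 406.5 rad/s
X_L = ωL = 333 Ω
X_C = 1/(ωC) = 117 Ω
Net reactance X = X_L − X_C = 216 Ω
Z = 480 + j216 Ω
|Z| = √(480² + 216²) = 526 Ω
∠Z = arctan(216/480) = 24.2°

24.2°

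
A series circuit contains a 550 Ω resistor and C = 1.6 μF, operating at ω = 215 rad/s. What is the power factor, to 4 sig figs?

0.1859

X_C = 1/(ωC) = 2907 Ω
Z = 550.0 − j2907 Ω
|Z| = √(550.0² + 2907²) = 2959 Ω
∠Z = arctan(-2907/550.0) = -79.29°
cos φ = cos(-79.29°) = 0.1859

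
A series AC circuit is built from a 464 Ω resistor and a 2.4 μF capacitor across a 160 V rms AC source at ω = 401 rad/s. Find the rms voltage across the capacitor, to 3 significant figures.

146 V

X_C = 1/(ωC) = 1040 Ω
Z = 464 − j1040 Ω
|Z| = √(464² + 1040²) = 1140 Ω
I = V/|Z| = 141 mA
V_C = I·|Z_C| = 0.141 × 1040 = 146 V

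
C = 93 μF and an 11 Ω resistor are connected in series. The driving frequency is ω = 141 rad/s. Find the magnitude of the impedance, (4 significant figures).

77.05 Ω

X_C = 1/(ωC) = 76.26 Ω
Z = 11.00 − j76.26 Ω
|Z| = √(11.00² + 76.26²) = 77.05 Ω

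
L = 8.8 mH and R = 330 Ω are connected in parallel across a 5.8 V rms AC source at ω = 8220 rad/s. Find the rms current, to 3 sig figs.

82.1 mA

X_L = ωL = 72.3 Ω
Parallel: admittances add. Y = 1/R + 1/(jωL)
Y = (0.00303 − j0.0138) S
|Y| = 0.0142 S → |Z| = 1/|Y| = 70.7 Ω, ∠Z = −∠Y = 77.6°
I = V/|Z| = 5.8/70.7 = 82.1 mA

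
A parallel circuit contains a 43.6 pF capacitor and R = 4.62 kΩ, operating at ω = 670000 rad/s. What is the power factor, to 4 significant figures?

X_C = 1/(ωC) = 34230 Ω
Parallel: admittances add. Y = 1/R + jωC
Y = (0.0002165 + j2.921e-05) S
|Y| = 0.0002184 S → |Z| = 1/|Y| = 4578 Ω, ∠Z = −∠Y = -7.686°
cos φ = cos(-7.686°) = 0.9910

0.9910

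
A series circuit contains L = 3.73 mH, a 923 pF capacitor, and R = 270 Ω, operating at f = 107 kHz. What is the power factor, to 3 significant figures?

0.288

ω = 2πf = 672300 rad/s
X_L = ωL = 2510 Ω
X_C = 1/(ωC) = 1610 Ω
Net reactance X = X_L − X_C = 896 Ω
Z = 270 + j896 Ω
|Z| = √(270² + 896²) = 936 Ω
∠Z = arctan(896/270) = 73.2°
cos φ = cos(73.2°) = 0.288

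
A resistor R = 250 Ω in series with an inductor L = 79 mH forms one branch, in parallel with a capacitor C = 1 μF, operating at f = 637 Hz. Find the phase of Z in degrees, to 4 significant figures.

ω = 2πf = 4002 rad/s
X_L = ωL = 316.2 Ω
X_C = 1/(ωC) = 249.9 Ω
Branch 1 (R+jX_L): Z₁ = 250.0 + j316.2 Ω, |Z₁| = 403.1 Ω
Branch 2 (−jX_C): Z₂ = −j249.9 Ω
Parallel: Z = Z₁Z₂/(Z₁+Z₂), |Z| = 389.4 Ω, ∠Z = -53.19°

-53.19°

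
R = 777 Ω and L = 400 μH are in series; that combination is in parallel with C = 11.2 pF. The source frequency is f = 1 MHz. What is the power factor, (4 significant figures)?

ω = 2πf = 6.283e+06 rad/s
X_L = ωL = 2513 Ω
X_C = 1/(ωC) = 14210 Ω
Branch 1 (R+jX_L): Z₁ = 777.0 + j2513 Ω, |Z₁| = 2631 Ω
Branch 2 (−jX_C): Z₂ = −j14210 Ω
Parallel: Z = Z₁Z₂/(Z₁+Z₂), |Z| = 3189 Ω, ∠Z = 69.02°
cos φ = cos(69.02°) = 0.3580

0.3580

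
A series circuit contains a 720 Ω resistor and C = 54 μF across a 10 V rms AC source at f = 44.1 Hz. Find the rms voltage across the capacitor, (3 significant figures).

0.924 V

ω = 2πf = 277.1 rad/s
X_C = 1/(ωC) = 66.8 Ω
Z = 720 − j66.8 Ω
|Z| = √(720² + 66.8²) = 723 Ω
I = V/|Z| = 13.8 mA
V_C = I·|Z_C| = 0.0138 × 66.8 = 0.924 V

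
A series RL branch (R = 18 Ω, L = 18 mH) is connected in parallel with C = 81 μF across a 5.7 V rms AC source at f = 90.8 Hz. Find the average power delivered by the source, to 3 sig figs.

ω = 2πf = 570.5 rad/s
X_L = ωL = 10.3 Ω
X_C = 1/(ωC) = 21.6 Ω
Branch 1 (R+jX_L): Z₁ = 18.0 + j10.3 Ω, |Z₁| = 20.7 Ω
Branch 2 (−jX_C): Z₂ = −j21.6 Ω
Parallel: Z = Z₁Z₂/(Z₁+Z₂), |Z| = 21.1 Ω, ∠Z = -28.0°
I = V/|Z| = 271 mA
P = VI cos φ = 5.7 × 0.271 × cos(-28.0°) = 1.36 W

1.36 W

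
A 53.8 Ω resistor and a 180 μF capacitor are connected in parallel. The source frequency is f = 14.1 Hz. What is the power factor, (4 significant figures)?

ω = 2πf = 88.59 rad/s
X_C = 1/(ωC) = 62.71 Ω
Parallel: admittances add. Y = 1/R + jωC
Y = (0.01859 + j0.01595) S
|Y| = 0.02449 S → |Z| = 1/|Y| = 40.83 Ω, ∠Z = −∠Y = -40.63°
cos φ = cos(-40.63°) = 0.7590

0.7590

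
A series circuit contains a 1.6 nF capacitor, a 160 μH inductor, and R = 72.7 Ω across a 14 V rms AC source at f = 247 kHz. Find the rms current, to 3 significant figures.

82.0 mA

ω = 2πf = 1.552e+06 rad/s
X_L = ωL = 248 Ω
X_C = 1/(ωC) = 403 Ω
Net reactance X = X_L − X_C = -154 Ω
Z = 72.7 − j154 Ω
|Z| = √(72.7² + 154²) = 171 Ω
I = V/|Z| = 14/171 = 82.0 mA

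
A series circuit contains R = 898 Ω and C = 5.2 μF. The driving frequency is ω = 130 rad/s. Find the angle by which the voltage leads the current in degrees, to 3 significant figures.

-58.7°

X_C = 1/(ωC) = 1480 Ω
Z = 898 − j1480 Ω
|Z| = √(898² + 1480²) = 1730 Ω
∠Z = arctan(-1480/898) = -58.7°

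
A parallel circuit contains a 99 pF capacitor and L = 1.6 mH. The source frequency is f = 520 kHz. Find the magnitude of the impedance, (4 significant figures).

ω = 2πf = 3.267e+06 rad/s
X_L = ωL = 5228 Ω
X_C = 1/(ωC) = 3092 Ω
Parallel: admittances add. Y = 1/(jωL) + jωC
Y = (0 + j0.0001322) S
|Y| = 0.0001322 S → |Z| = 1/|Y| = 7566 Ω, ∠Z = −∠Y = -90.00°

7566 Ω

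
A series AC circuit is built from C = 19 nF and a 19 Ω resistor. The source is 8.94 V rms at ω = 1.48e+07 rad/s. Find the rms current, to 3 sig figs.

X_C = 1/(ωC) = 3.56 Ω
Z = 19.0 − j3.56 Ω
|Z| = √(19.0² + 3.56²) = 19.3 Ω
I = V/|Z| = 8.94/19.3 = 462 mA

462 mA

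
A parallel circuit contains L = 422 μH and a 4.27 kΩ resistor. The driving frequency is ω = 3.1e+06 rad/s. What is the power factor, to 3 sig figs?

0.293

X_L = ωL = 1310 Ω
Parallel: admittances add. Y = 1/R + 1/(jωL)
Y = (0.000234 − j0.000764) S
|Y| = 0.000799 S → |Z| = 1/|Y| = 1250 Ω, ∠Z = −∠Y = 73.0°
cos φ = cos(73.0°) = 0.293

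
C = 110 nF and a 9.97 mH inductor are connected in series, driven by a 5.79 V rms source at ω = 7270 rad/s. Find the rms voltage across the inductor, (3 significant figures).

0.356 V

X_L = ωL = 72.5 Ω
X_C = 1/(ωC) = 1250 Ω
Net reactance X = X_L − X_C = -1180 Ω
Z = − j1180 Ω
|Z| = √(0² + 1180²) = 1180 Ω
I = V/|Z| = 4.92 mA
V_L = I·|Z_L| = 0.00492 × 72.5 = 0.356 V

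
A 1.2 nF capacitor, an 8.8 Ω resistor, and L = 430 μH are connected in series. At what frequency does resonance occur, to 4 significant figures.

ω₀ = 1/√(LC) = 1/√(0.00043 × 1.2e-09) = 1.392e+06 rad/s
f₀ = ω₀/(2π) = 221.6 kHz

221.6 kHz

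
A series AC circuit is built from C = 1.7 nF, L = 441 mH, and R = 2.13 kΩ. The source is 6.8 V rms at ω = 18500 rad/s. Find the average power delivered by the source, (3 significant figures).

X_L = ωL = 8160 Ω
X_C = 1/(ωC) = 31800 Ω
Net reactance X = X_L − X_C = -23600 Ω
Z = 2130 − j23600 Ω
|Z| = √(2130² + 23600²) = 23700 Ω
∠Z = arctan(-23600/2130) = -84.9°
I = V/|Z| = 287 μA
P = VI cos φ = 6.8 × 0.000287 × cos(-84.9°) = 175 μW

175 μW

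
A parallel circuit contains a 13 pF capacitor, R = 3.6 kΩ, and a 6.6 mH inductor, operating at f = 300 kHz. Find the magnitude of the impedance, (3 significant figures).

3530 Ω

ω = 2πf = 1.885e+06 rad/s
X_L = ωL = 12400 Ω
X_C = 1/(ωC) = 40800 Ω
Parallel: admittances add. Y = 1/R + 1/(jωL) + jωC
Y = (0.000278 − j5.59e-05) S
|Y| = 0.000283 S → |Z| = 1/|Y| = 3530 Ω, ∠Z = −∠Y = 11.4°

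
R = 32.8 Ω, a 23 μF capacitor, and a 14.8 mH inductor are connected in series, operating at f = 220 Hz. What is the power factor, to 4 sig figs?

0.9481

ω = 2πf = 1382 rad/s
X_L = ωL = 20.46 Ω
X_C = 1/(ωC) = 31.45 Ω
Net reactance X = X_L − X_C = -11.00 Ω
Z = 32.80 − j11.00 Ω
|Z| = √(32.80² + 11.00²) = 34.59 Ω
∠Z = arctan(-11.00/32.80) = -18.53°
cos φ = cos(-18.53°) = 0.9481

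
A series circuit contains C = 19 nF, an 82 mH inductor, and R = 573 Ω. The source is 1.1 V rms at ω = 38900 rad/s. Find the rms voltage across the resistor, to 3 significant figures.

X_L = ωL = 3190 Ω
X_C = 1/(ωC) = 1350 Ω
Net reactance X = X_L − X_C = 1840 Ω
Z = 573 + j1840 Ω
|Z| = √(573² + 1840²) = 1920 Ω
I = V/|Z| = 572 μA
V_R = I·|Z_R| = 0.000572 × 573 = 0.328 V

0.328 V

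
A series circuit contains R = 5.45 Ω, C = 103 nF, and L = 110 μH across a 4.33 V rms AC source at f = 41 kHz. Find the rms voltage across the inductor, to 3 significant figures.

11.3 V

ω = 2πf = 257600 rad/s
X_L = ωL = 28.3 Ω
X_C = 1/(ωC) = 37.7 Ω
Net reactance X = X_L − X_C = -9.35 Ω
Z = 5.45 − j9.35 Ω
|Z| = √(5.45² + 9.35²) = 10.8 Ω
I = V/|Z| = 400 mA
V_L = I·|Z_L| = 0.400 × 28.3 = 11.3 V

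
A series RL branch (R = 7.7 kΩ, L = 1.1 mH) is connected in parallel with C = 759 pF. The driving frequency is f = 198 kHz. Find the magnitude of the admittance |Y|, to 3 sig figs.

ω = 2πf = 1.244e+06 rad/s
X_L = ωL = 1370 Ω
X_C = 1/(ωC) = 1060 Ω
Branch 1 (R+jX_L): Z₁ = 7700 + j1370 Ω, |Z₁| = 7820 Ω
Branch 2 (−jX_C): Z₂ = −j1060 Ω
Parallel: Z = Z₁Z₂/(Z₁+Z₂), |Z| = 1070 Ω, ∠Z = -82.2°
|Y| = 1/|Z| = 930 μS

930 μS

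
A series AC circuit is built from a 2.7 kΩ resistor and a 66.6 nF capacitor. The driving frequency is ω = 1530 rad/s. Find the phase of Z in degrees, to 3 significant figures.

-74.6°

X_C = 1/(ωC) = 9810 Ω
Z = 2700 − j9810 Ω
|Z| = √(2700² + 9810²) = 10200 Ω
∠Z = arctan(-9810/2700) = -74.6°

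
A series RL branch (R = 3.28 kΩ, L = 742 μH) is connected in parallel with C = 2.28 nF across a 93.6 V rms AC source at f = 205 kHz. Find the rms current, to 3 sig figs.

ω = 2πf = 1.288e+06 rad/s
X_L = ωL = 956 Ω
X_C = 1/(ωC) = 341 Ω
Branch 1 (R+jX_L): Z₁ = 3280 + j956 Ω, |Z₁| = 3420 Ω
Branch 2 (−jX_C): Z₂ = −j341 Ω
Parallel: Z = Z₁Z₂/(Z₁+Z₂), |Z| = 349 Ω, ∠Z = -84.4°
I = V/|Z| = 93.6/349 = 269 mA

269 mA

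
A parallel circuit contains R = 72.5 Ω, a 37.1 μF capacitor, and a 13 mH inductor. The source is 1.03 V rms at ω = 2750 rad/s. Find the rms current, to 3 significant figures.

X_L = ωL = 35.8 Ω
X_C = 1/(ωC) = 9.80 Ω
Parallel: admittances add. Y = 1/R + 1/(jωL) + jωC
Y = (0.0138 + j0.0741) S
|Y| = 0.0753 S → |Z| = 1/|Y| = 13.3 Ω, ∠Z = −∠Y = -79.4°
I = V/|Z| = 1.03/13.3 = 77.6 mA

77.6 mA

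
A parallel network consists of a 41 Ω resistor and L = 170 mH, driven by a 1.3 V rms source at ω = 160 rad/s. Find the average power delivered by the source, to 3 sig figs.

41.2 mW

X_L = ωL = 27.2 Ω
Parallel: admittances add. Y = 1/R + 1/(jωL)
Y = (0.0244 − j0.0368) S
|Y| = 0.0441 S → |Z| = 1/|Y| = 22.7 Ω, ∠Z = −∠Y = 56.4°
I = V/|Z| = 57.4 mA
P = VI cos φ = 1.3 × 0.0574 × cos(56.4°) = 41.2 mW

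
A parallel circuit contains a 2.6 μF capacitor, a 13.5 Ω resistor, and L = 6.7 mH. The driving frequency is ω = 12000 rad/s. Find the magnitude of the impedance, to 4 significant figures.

X_L = ωL = 80.40 Ω
X_C = 1/(ωC) = 32.05 Ω
Parallel: admittances add. Y = 1/R + 1/(jωL) + jωC
Y = (0.07407 + j0.01876) S
|Y| = 0.07641 S → |Z| = 1/|Y| = 13.09 Ω, ∠Z = −∠Y = -14.21°

13.09 Ω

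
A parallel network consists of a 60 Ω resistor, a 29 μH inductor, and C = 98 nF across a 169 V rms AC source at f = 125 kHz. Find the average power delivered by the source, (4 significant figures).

476.0 W

ω = 2πf = 785400 rad/s
X_L = ωL = 22.78 Ω
X_C = 1/(ωC) = 12.99 Ω
Parallel: admittances add. Y = 1/R + 1/(jωL) + jωC
Y = (0.01667 + j0.03306) S
|Y| = 0.03703 S → |Z| = 1/|Y| = 27.01 Ω, ∠Z = −∠Y = -63.25°
I = V/|Z| = 6.258 A
P = VI cos φ = 169 × 6.258 × cos(-63.25°) = 476.0 W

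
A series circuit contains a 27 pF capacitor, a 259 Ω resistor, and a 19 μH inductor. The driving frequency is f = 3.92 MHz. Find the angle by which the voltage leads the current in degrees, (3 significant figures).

-76.0°

ω = 2πf = 2.463e+07 rad/s
X_L = ωL = 468 Ω
X_C = 1/(ωC) = 1500 Ω
Net reactance X = X_L − X_C = -1040 Ω
Z = 259 − j1040 Ω
|Z| = √(259² + 1040²) = 1070 Ω
∠Z = arctan(-1040/259) = -76.0°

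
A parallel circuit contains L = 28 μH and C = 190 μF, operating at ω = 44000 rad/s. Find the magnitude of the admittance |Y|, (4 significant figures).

X_L = ωL = 1.232 Ω
X_C = 1/(ωC) = 0.1196 Ω
Parallel: admittances add. Y = 1/(jωL) + jωC
Y = (0 + j7.548) S
|Y| = 7.548 S → |Z| = 1/|Y| = 0.1325 Ω, ∠Z = −∠Y = -90.00°

7.548 S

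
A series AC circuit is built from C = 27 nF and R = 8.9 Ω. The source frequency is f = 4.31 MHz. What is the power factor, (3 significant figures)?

0.988

ω = 2πf = 2.708e+07 rad/s
X_C = 1/(ωC) = 1.37 Ω
Z = 8.90 − j1.37 Ω
|Z| = √(8.90² + 1.37²) = 9.00 Ω
∠Z = arctan(-1.37/8.90) = -8.74°
cos φ = cos(-8.74°) = 0.988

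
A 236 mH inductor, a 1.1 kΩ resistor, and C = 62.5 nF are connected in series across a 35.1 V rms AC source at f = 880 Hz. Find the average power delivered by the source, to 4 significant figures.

362.9 mW

ω = 2πf = 5529 rad/s
X_L = ωL = 1305 Ω
X_C = 1/(ωC) = 2894 Ω
Net reactance X = X_L − X_C = -1589 Ω
Z = 1100 − j1589 Ω
|Z| = √(1100² + 1589²) = 1932 Ω
∠Z = arctan(-1589/1100) = -55.30°
I = V/|Z| = 18.16 mA
P = VI cos φ = 35.1 × 0.01816 × cos(-55.30°) = 362.9 mW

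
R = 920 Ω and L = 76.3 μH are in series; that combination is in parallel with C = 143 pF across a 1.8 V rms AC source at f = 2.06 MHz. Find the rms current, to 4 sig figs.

ω = 2πf = 1.294e+07 rad/s
X_L = ωL = 987.6 Ω
X_C = 1/(ωC) = 540.3 Ω
Branch 1 (R+jX_L): Z₁ = 920.0 + j987.6 Ω, |Z₁| = 1350 Ω
Branch 2 (−jX_C): Z₂ = −j540.3 Ω
Parallel: Z = Z₁Z₂/(Z₁+Z₂), |Z| = 712.8 Ω, ∠Z = -68.90°
I = V/|Z| = 1.8/712.8 = 2.525 mA

2.525 mA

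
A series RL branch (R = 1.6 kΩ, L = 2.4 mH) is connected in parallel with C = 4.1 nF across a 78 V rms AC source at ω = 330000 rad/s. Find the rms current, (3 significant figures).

X_L = ωL = 792 Ω
X_C = 1/(ωC) = 739 Ω
Branch 1 (R+jX_L): Z₁ = 1600 + j792 Ω, |Z₁| = 1790 Ω
Branch 2 (−jX_C): Z₂ = −j739 Ω
Parallel: Z = Z₁Z₂/(Z₁+Z₂), |Z| = 824 Ω, ∠Z = -65.6°
I = V/|Z| = 78/824 = 94.6 mA

94.6 mA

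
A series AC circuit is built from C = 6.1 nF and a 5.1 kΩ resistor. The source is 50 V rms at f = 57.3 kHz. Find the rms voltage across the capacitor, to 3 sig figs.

ω = 2πf = 360000 rad/s
X_C = 1/(ωC) = 455 Ω
Z = 5100 − j455 Ω
|Z| = √(5100² + 455²) = 5120 Ω
I = V/|Z| = 9.77 mA
V_C = I·|Z_C| = 0.00977 × 455 = 4.45 V

4.45 V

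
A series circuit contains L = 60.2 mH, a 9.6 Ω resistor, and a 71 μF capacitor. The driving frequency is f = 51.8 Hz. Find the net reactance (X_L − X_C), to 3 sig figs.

ω = 2πf = 325.5 rad/s
X_L = ωL = 19.6 Ω
X_C = 1/(ωC) = 43.3 Ω
X = 19.6 − 43.3 = -23.7 Ω

-23.7 Ω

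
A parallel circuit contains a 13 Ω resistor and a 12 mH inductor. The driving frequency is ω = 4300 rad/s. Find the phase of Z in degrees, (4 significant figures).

14.14°

X_L = ωL = 51.60 Ω
Parallel: admittances add. Y = 1/R + 1/(jωL)
Y = (0.07692 − j0.01938) S
|Y| = 0.07933 S → |Z| = 1/|Y| = 12.61 Ω, ∠Z = −∠Y = 14.14°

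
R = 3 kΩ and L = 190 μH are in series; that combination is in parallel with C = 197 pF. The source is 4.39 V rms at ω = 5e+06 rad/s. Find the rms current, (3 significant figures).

4.12 mA

X_L = ωL = 950 Ω
X_C = 1/(ωC) = 1020 Ω
Branch 1 (R+jX_L): Z₁ = 3000 + j950 Ω, |Z₁| = 3150 Ω
Branch 2 (−jX_C): Z₂ = −j1020 Ω
Parallel: Z = Z₁Z₂/(Z₁+Z₂), |Z| = 1060 Ω, ∠Z = -71.2°
I = V/|Z| = 4.39/1060 = 4.12 mA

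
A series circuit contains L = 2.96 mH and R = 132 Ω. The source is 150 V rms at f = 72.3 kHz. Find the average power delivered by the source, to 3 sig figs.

1.63 W

ω = 2πf = 454300 rad/s
X_L = ωL = 1340 Ω
Z = 132 + j1340 Ω
|Z| = √(132² + 1340²) = 1350 Ω
∠Z = arctan(1340/132) = 84.4°
I = V/|Z| = 111 mA
P = VI cos φ = 150 × 0.111 × cos(84.4°) = 1.63 W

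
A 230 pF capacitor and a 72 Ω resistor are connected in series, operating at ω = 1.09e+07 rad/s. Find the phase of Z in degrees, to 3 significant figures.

X_C = 1/(ωC) = 399 Ω
Z = 72.0 − j399 Ω
|Z| = √(72.0² + 399²) = 405 Ω
∠Z = arctan(-399/72.0) = -79.8°

-79.8°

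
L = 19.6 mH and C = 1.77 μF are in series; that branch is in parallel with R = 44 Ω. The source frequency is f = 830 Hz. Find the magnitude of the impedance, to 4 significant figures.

6.062 Ω

ω = 2πf = 5215 rad/s
X_L = ωL = 102.2 Ω
X_C = 1/(ωC) = 108.3 Ω
Branch 1: Z₁ = R = 44.00 Ω
Branch 2 (series LC): Z₂ = j(X_L − X_C) = −j6.120 Ω
Parallel: Z = Z₁Z₂/(Z₁+Z₂), |Z| = 6.062 Ω, ∠Z = -82.08°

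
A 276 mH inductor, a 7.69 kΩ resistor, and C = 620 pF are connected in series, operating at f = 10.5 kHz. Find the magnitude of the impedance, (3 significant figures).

9900 Ω

ω = 2πf = 65970 rad/s
X_L = ωL = 18200 Ω
X_C = 1/(ωC) = 24400 Ω
Net reactance X = X_L − X_C = -6240 Ω
Z = 7690 − j6240 Ω
|Z| = √(7690² + 6240²) = 9900 Ω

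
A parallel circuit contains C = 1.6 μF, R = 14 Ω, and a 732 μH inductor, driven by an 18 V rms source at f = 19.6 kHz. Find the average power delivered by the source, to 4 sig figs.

23.14 W

ω = 2πf = 123200 rad/s
X_L = ωL = 90.15 Ω
X_C = 1/(ωC) = 5.075 Ω
Parallel: admittances add. Y = 1/R + 1/(jωL) + jωC
Y = (0.07143 + j0.1859) S
|Y| = 0.1992 S → |Z| = 1/|Y| = 5.020 Ω, ∠Z = −∠Y = -68.99°
I = V/|Z| = 3.586 A
P = VI cos φ = 18 × 3.586 × cos(-68.99°) = 23.14 W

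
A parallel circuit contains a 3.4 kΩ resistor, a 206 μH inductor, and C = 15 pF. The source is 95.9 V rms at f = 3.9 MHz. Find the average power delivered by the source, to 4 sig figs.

ω = 2πf = 2.45e+07 rad/s
X_L = ωL = 5048 Ω
X_C = 1/(ωC) = 2721 Ω
Parallel: admittances add. Y = 1/R + 1/(jωL) + jωC
Y = (0.0002941 + j0.0001695) S
|Y| = 0.0003394 S → |Z| = 1/|Y| = 2946 Ω, ∠Z = −∠Y = -29.95°
I = V/|Z| = 32.55 mA
P = VI cos φ = 95.9 × 0.03255 × cos(-29.95°) = 2.705 W

2.705 W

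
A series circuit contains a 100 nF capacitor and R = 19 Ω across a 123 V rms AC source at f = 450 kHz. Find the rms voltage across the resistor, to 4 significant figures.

120.9 V

ω = 2πf = 2.827e+06 rad/s
X_C = 1/(ωC) = 3.537 Ω
Z = 19.00 − j3.537 Ω
|Z| = √(19.00² + 3.537²) = 19.33 Ω
I = V/|Z| = 6.364 A
V_R = I·|Z_R| = 6.364 × 19.00 = 120.9 V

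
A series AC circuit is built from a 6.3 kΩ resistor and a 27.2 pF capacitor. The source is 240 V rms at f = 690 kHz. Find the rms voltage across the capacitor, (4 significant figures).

192.7 V

ω = 2πf = 4.335e+06 rad/s
X_C = 1/(ωC) = 8480 Ω
Z = 6300 − j8480 Ω
|Z| = √(6300² + 8480²) = 10560 Ω
I = V/|Z| = 22.72 mA
V_C = I·|Z_C| = 0.02272 × 8480 = 192.7 V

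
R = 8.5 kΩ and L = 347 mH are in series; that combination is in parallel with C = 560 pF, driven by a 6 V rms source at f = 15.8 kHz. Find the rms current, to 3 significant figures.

ω = 2πf = 99270 rad/s
X_L = ωL = 34400 Ω
X_C = 1/(ωC) = 18000 Ω
Branch 1 (R+jX_L): Z₁ = 8500 + j34400 Ω, |Z₁| = 35500 Ω
Branch 2 (−jX_C): Z₂ = −j18000 Ω
Parallel: Z = Z₁Z₂/(Z₁+Z₂), |Z| = 34500 Ω, ∠Z = -76.5°
I = V/|Z| = 6/34500 = 174 μA

174 μA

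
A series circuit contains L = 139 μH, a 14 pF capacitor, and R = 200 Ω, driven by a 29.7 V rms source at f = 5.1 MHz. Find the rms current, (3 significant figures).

13.3 mA

ω = 2πf = 3.204e+07 rad/s
X_L = ωL = 4450 Ω
X_C = 1/(ωC) = 2230 Ω
Net reactance X = X_L − X_C = 2230 Ω
Z = 200 + j2230 Ω
|Z| = √(200² + 2230²) = 2230 Ω
I = V/|Z| = 29.7/2230 = 13.3 mA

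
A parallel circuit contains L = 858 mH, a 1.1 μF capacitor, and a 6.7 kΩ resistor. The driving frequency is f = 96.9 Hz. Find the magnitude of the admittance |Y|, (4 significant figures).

1.253 mS

ω = 2πf = 608.8 rad/s
X_L = ωL = 522.4 Ω
X_C = 1/(ωC) = 1493 Ω
Parallel: admittances add. Y = 1/R + 1/(jωL) + jωC
Y = (0.0001493 − j0.001245) S
|Y| = 0.001253 S → |Z| = 1/|Y| = 797.8 Ω, ∠Z = −∠Y = 83.16°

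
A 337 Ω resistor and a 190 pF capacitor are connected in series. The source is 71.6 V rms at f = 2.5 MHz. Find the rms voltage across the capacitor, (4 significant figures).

50.48 V

ω = 2πf = 1.571e+07 rad/s
X_C = 1/(ωC) = 335.1 Ω
Z = 337.0 − j335.1 Ω
|Z| = √(337.0² + 335.1²) = 475.2 Ω
I = V/|Z| = 150.7 mA
V_C = I·|Z_C| = 0.1507 × 335.1 = 50.48 V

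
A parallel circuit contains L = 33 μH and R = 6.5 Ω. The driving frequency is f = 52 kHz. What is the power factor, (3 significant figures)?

0.856

ω = 2πf = 326700 rad/s
X_L = ωL = 10.8 Ω
Parallel: admittances add. Y = 1/R + 1/(jωL)
Y = (0.154 − j0.0927) S
|Y| = 0.180 S → |Z| = 1/|Y| = 5.57 Ω, ∠Z = −∠Y = 31.1°
cos φ = cos(31.1°) = 0.856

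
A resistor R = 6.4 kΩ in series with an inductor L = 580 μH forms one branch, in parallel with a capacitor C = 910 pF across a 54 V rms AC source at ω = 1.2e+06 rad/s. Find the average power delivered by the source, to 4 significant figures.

450.3 mW

X_L = ωL = 696.0 Ω
X_C = 1/(ωC) = 915.8 Ω
Branch 1 (R+jX_L): Z₁ = 6400 + j696.0 Ω, |Z₁| = 6438 Ω
Branch 2 (−jX_C): Z₂ = −j915.8 Ω
Parallel: Z = Z₁Z₂/(Z₁+Z₂), |Z| = 920.6 Ω, ∠Z = -81.83°
I = V/|Z| = 58.66 mA
P = VI cos φ = 54 × 0.05866 × cos(-81.83°) = 450.3 mW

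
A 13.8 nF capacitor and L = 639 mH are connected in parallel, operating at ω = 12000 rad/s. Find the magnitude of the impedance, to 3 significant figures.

X_L = ωL = 7670 Ω
X_C = 1/(ωC) = 6040 Ω
Parallel: admittances add. Y = 1/(jωL) + jωC
Y = (0 + j3.52e-05) S
|Y| = 3.52e-05 S → |Z| = 1/|Y| = 28400 Ω, ∠Z = −∠Y = -90.0°

28400 Ω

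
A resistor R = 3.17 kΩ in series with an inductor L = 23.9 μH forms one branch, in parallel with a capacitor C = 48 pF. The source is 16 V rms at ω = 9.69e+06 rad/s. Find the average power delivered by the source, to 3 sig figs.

80.3 mW

X_L = ωL = 232 Ω
X_C = 1/(ωC) = 2150 Ω
Branch 1 (R+jX_L): Z₁ = 3170 + j232 Ω, |Z₁| = 3180 Ω
Branch 2 (−jX_C): Z₂ = −j2150 Ω
Parallel: Z = Z₁Z₂/(Z₁+Z₂), |Z| = 1840 Ω, ∠Z = -54.6°
I = V/|Z| = 8.68 mA
P = VI cos φ = 16 × 0.00868 × cos(-54.6°) = 80.3 mW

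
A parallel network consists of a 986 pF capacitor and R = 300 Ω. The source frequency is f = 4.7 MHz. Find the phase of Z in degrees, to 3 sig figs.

ω = 2πf = 2.953e+07 rad/s
X_C = 1/(ωC) = 34.3 Ω
Parallel: admittances add. Y = 1/R + jωC
Y = (0.00333 + j0.0291) S
|Y| = 0.0293 S → |Z| = 1/|Y| = 34.1 Ω, ∠Z = −∠Y = -83.5°

-83.5°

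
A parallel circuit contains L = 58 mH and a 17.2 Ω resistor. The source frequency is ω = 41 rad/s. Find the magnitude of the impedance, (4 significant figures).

X_L = ωL = 2.378 Ω
Parallel: admittances add. Y = 1/R + 1/(jωL)
Y = (0.05814 − j0.4205) S
|Y| = 0.4245 S → |Z| = 1/|Y| = 2.356 Ω, ∠Z = −∠Y = 82.13°

2.356 Ω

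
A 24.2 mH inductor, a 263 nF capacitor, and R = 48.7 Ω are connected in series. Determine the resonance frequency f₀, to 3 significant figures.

ω₀ = 1/√(LC) = 1/√(0.0242 × 2.63e-07) = 12530 rad/s
f₀ = ω₀/(2π) = 1.99 kHz

1.99 kHz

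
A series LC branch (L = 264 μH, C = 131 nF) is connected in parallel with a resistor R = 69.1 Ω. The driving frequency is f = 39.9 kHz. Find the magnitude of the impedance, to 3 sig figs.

ω = 2πf = 250700 rad/s
X_L = ωL = 66.2 Ω
X_C = 1/(ωC) = 30.4 Ω
Branch 1: Z₁ = R = 69.1 Ω
Branch 2 (series LC): Z₂ = j(X_L − X_C) = j35.7 Ω
Parallel: Z = Z₁Z₂/(Z₁+Z₂), |Z| = 31.7 Ω, ∠Z = 62.7°

31.7 Ω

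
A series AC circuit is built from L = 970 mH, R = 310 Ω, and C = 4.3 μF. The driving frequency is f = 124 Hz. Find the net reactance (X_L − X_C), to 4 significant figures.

457.3 Ω

ω = 2πf = 779.1 rad/s
X_L = ωL = 755.7 Ω
X_C = 1/(ωC) = 298.5 Ω
X = 755.7 − 298.5 = 457.3 Ω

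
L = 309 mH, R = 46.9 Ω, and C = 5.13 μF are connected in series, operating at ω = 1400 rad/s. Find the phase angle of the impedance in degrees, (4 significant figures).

X_L = ωL = 432.6 Ω
X_C = 1/(ωC) = 139.2 Ω
Net reactance X = X_L − X_C = 293.4 Ω
Z = 46.90 + j293.4 Ω
|Z| = √(46.90² + 293.4²) = 297.1 Ω
∠Z = arctan(293.4/46.90) = 80.92°

80.92°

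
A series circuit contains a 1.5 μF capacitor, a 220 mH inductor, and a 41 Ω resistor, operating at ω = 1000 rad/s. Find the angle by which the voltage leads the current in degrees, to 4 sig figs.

X_L = ωL = 220.0 Ω
X_C = 1/(ωC) = 666.7 Ω
Net reactance X = X_L − X_C = -446.7 Ω
Z = 41.00 − j446.7 Ω
|Z| = √(41.00² + 446.7²) = 448.5 Ω
∠Z = arctan(-446.7/41.00) = -84.76°

-84.76°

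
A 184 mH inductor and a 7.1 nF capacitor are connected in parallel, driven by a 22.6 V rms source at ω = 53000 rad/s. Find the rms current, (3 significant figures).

X_L = ωL = 9750 Ω
X_C = 1/(ωC) = 2660 Ω
Parallel: admittances add. Y = 1/(jωL) + jωC
Y = (0 + j0.000274) S
|Y| = 0.000274 S → |Z| = 1/|Y| = 3650 Ω, ∠Z = −∠Y = -90.0°
I = V/|Z| = 22.6/3650 = 6.19 mA

6.19 mA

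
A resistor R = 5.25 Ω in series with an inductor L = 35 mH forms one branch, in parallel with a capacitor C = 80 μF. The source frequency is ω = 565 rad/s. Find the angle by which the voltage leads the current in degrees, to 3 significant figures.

X_L = ωL = 19.8 Ω
X_C = 1/(ωC) = 22.1 Ω
Branch 1 (R+jX_L): Z₁ = 5.25 + j19.8 Ω, |Z₁| = 20.5 Ω
Branch 2 (−jX_C): Z₂ = −j22.1 Ω
Parallel: Z = Z₁Z₂/(Z₁+Z₂), |Z| = 78.7 Ω, ∠Z = 9.24°

9.24°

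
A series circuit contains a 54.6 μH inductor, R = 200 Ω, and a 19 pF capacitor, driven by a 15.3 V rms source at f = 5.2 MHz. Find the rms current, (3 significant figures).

ω = 2πf = 3.267e+07 rad/s
X_L = ωL = 1780 Ω
X_C = 1/(ωC) = 1610 Ω
Net reactance X = X_L − X_C = 173 Ω
Z = 200 + j173 Ω
|Z| = √(200² + 173²) = 264 Ω
I = V/|Z| = 15.3/264 = 57.9 mA

57.9 mA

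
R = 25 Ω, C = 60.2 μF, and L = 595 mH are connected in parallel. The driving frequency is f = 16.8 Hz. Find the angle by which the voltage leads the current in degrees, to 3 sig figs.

13.5°

ω = 2πf = 105.6 rad/s
X_L = ωL = 62.8 Ω
X_C = 1/(ωC) = 157 Ω
Parallel: admittances add. Y = 1/R + 1/(jωL) + jωC
Y = (0.0400 − j0.00957) S
|Y| = 0.0411 S → |Z| = 1/|Y| = 24.3 Ω, ∠Z = −∠Y = 13.5°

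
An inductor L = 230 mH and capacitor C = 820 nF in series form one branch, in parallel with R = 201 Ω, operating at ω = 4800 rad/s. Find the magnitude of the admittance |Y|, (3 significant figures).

5.11 mS

X_L = ωL = 1100 Ω
X_C = 1/(ωC) = 254 Ω
Branch 1: Z₁ = R = 201 Ω
Branch 2 (series LC): Z₂ = j(X_L − X_C) = j850 Ω
Parallel: Z = Z₁Z₂/(Z₁+Z₂), |Z| = 196 Ω, ∠Z = 13.3°
|Y| = 1/|Z| = 5.11 mS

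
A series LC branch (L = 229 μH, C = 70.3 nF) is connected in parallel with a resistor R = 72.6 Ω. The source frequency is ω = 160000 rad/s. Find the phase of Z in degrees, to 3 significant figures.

-54.2°

X_L = ωL = 36.6 Ω
X_C = 1/(ωC) = 88.9 Ω
Branch 1: Z₁ = R = 72.6 Ω
Branch 2 (series LC): Z₂ = j(X_L − X_C) = −j52.3 Ω
Parallel: Z = Z₁Z₂/(Z₁+Z₂), |Z| = 42.4 Ω, ∠Z = -54.2°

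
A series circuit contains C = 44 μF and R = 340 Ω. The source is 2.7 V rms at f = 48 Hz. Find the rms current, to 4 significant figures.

ω = 2πf = 301.6 rad/s
X_C = 1/(ωC) = 75.36 Ω
Z = 340.0 − j75.36 Ω
|Z| = √(340.0² + 75.36²) = 348.3 Ω
I = V/|Z| = 2.7/348.3 = 7.753 mA

7.753 mA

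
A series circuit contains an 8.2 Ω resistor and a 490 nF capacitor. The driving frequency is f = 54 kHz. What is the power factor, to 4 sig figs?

0.8063

ω = 2πf = 339300 rad/s
X_C = 1/(ωC) = 6.015 Ω
Z = 8.200 − j6.015 Ω
|Z| = √(8.200² + 6.015²) = 10.17 Ω
∠Z = arctan(-6.015/8.200) = -36.26°
cos φ = cos(-36.26°) = 0.8063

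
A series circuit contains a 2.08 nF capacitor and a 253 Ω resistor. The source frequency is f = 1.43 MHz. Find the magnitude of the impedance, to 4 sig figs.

258.6 Ω

ω = 2πf = 8.985e+06 rad/s
X_C = 1/(ωC) = 53.51 Ω
Z = 253.0 − j53.51 Ω
|Z| = √(253.0² + 53.51²) = 258.6 Ω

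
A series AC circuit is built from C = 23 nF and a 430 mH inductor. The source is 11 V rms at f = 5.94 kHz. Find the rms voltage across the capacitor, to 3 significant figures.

ω = 2πf = 37320 rad/s
X_L = ωL = 16000 Ω
X_C = 1/(ωC) = 1160 Ω
Net reactance X = X_L − X_C = 14900 Ω
Z = j14900 Ω
|Z| = √(0² + 14900²) = 14900 Ω
I = V/|Z| = 739 μA
V_C = I·|Z_C| = 0.000739 × 1160 = 0.861 V

0.861 V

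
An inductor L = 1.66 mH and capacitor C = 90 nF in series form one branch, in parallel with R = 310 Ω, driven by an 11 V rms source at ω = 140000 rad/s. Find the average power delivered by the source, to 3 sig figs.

X_L = ωL = 232 Ω
X_C = 1/(ωC) = 79.4 Ω
Branch 1: Z₁ = R = 310 Ω
Branch 2 (series LC): Z₂ = j(X_L − X_C) = j153 Ω
Parallel: Z = Z₁Z₂/(Z₁+Z₂), |Z| = 137 Ω, ∠Z = 63.7°
I = V/|Z| = 80.2 mA
P = VI cos φ = 11 × 0.0802 × cos(63.7°) = 390 mW

390 mW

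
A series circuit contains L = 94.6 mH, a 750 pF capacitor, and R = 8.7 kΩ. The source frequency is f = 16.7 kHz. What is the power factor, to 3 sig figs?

0.953

ω = 2πf = 104900 rad/s
X_L = ωL = 9930 Ω
X_C = 1/(ωC) = 12700 Ω
Net reactance X = X_L − X_C = -2780 Ω
Z = 8700 − j2780 Ω
|Z| = √(8700² + 2780²) = 9130 Ω
∠Z = arctan(-2780/8700) = -17.7°
cos φ = cos(-17.7°) = 0.953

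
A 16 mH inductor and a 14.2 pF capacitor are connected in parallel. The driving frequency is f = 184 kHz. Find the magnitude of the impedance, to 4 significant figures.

26560 Ω

ω = 2πf = 1.156e+06 rad/s
X_L = ωL = 18500 Ω
X_C = 1/(ωC) = 60910 Ω
Parallel: admittances add. Y = 1/(jωL) + jωC
Y = (0 − j3.764e-05) S
|Y| = 3.764e-05 S → |Z| = 1/|Y| = 26560 Ω, ∠Z = −∠Y = 90.00°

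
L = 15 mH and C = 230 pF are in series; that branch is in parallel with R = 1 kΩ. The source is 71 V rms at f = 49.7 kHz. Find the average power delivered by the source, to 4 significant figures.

5.041 W

ω = 2πf = 312300 rad/s
X_L = ωL = 4684 Ω
X_C = 1/(ωC) = 13920 Ω
Branch 1: Z₁ = R = 1000 Ω
Branch 2 (series LC): Z₂ = j(X_L − X_C) = −j9239 Ω
Parallel: Z = Z₁Z₂/(Z₁+Z₂), |Z| = 994.2 Ω, ∠Z = -6.177°
I = V/|Z| = 71.41 mA
P = VI cos φ = 71 × 0.07141 × cos(-6.177°) = 5.041 W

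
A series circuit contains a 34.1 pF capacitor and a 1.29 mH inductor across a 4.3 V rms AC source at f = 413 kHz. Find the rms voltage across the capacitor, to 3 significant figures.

ω = 2πf = 2.595e+06 rad/s
X_L = ωL = 3350 Ω
X_C = 1/(ωC) = 11300 Ω
Net reactance X = X_L − X_C = -7950 Ω
Z = − j7950 Ω
|Z| = √(0² + 7950²) = 7950 Ω
I = V/|Z| = 541 μA
V_C = I·|Z_C| = 0.000541 × 11300 = 6.11 V

6.11 V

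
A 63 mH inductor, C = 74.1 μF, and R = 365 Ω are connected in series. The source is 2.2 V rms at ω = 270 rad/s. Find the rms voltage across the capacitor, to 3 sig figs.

X_L = ωL = 17.0 Ω
X_C = 1/(ωC) = 50.0 Ω
Net reactance X = X_L − X_C = -33.0 Ω
Z = 365 − j33.0 Ω
|Z| = √(365² + 33.0²) = 366 Ω
I = V/|Z| = 6.00 mA
V_C = I·|Z_C| = 0.00600 × 50.0 = 0.300 V

0.300 V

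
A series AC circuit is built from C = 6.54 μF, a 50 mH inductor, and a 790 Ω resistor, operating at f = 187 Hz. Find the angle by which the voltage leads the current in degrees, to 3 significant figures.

-5.16°

ω = 2πf = 1175 rad/s
X_L = ωL = 58.7 Ω
X_C = 1/(ωC) = 130 Ω
Net reactance X = X_L − X_C = -71.4 Ω
Z = 790 − j71.4 Ω
|Z| = √(790² + 71.4²) = 793 Ω
∠Z = arctan(-71.4/790) = -5.16°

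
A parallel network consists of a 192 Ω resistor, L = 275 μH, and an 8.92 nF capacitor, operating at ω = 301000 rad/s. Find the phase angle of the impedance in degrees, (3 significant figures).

X_L = ωL = 82.8 Ω
X_C = 1/(ωC) = 372 Ω
Parallel: admittances add. Y = 1/R + 1/(jωL) + jωC
Y = (0.00521 − j0.00940) S
|Y| = 0.0107 S → |Z| = 1/|Y| = 93.1 Ω, ∠Z = −∠Y = 61.0°

61.0°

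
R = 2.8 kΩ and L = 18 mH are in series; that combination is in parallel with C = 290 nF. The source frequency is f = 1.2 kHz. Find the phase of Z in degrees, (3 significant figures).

-80.7°

ω = 2πf = 7540 rad/s
X_L = ωL = 136 Ω
X_C = 1/(ωC) = 457 Ω
Branch 1 (R+jX_L): Z₁ = 2800 + j136 Ω, |Z₁| = 2800 Ω
Branch 2 (−jX_C): Z₂ = −j457 Ω
Parallel: Z = Z₁Z₂/(Z₁+Z₂), |Z| = 455 Ω, ∠Z = -80.7°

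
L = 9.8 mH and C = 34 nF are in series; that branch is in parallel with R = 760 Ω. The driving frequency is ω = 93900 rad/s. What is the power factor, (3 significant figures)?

X_L = ωL = 920 Ω
X_C = 1/(ωC) = 313 Ω
Branch 1: Z₁ = R = 760 Ω
Branch 2 (series LC): Z₂ = j(X_L − X_C) = j607 Ω
Parallel: Z = Z₁Z₂/(Z₁+Z₂), |Z| = 474 Ω, ∠Z = 51.4°
cos φ = cos(51.4°) = 0.624

0.624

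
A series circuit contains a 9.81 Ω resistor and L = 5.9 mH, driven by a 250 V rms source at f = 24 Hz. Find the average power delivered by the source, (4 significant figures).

6.319 kW

ω = 2πf = 150.8 rad/s
X_L = ωL = 0.8897 Ω
Z = 9.810 + j0.8897 Ω
|Z| = √(9.810² + 0.8897²) = 9.850 Ω
∠Z = arctan(0.8897/9.810) = 5.182°
I = V/|Z| = 25.38 A
P = VI cos φ = 250 × 25.38 × cos(5.182°) = 6.319 kW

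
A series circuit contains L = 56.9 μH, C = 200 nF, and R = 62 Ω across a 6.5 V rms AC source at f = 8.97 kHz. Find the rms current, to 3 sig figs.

ω = 2πf = 56360 rad/s
X_L = ωL = 3.21 Ω
X_C = 1/(ωC) = 88.7 Ω
Net reactance X = X_L − X_C = -85.5 Ω
Z = 62.0 − j85.5 Ω
|Z| = √(62.0² + 85.5²) = 106 Ω
I = V/|Z| = 6.5/106 = 61.5 mA

61.5 mA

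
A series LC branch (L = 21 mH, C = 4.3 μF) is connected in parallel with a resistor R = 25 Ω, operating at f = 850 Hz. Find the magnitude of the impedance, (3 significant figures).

23.5 Ω

ω = 2πf = 5341 rad/s
X_L = ωL = 112 Ω
X_C = 1/(ωC) = 43.5 Ω
Branch 1: Z₁ = R = 25.0 Ω
Branch 2 (series LC): Z₂ = j(X_L − X_C) = j68.6 Ω
Parallel: Z = Z₁Z₂/(Z₁+Z₂), |Z| = 23.5 Ω, ∠Z = 20.0°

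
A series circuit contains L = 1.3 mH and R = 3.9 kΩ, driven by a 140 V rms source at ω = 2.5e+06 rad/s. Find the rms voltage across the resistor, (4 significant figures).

X_L = ωL = 3250 Ω
Z = 3900 + j3250 Ω
|Z| = √(3900² + 3250²) = 5077 Ω
I = V/|Z| = 27.58 mA
V_R = I·|Z_R| = 0.02758 × 3900 = 107.6 V

107.6 V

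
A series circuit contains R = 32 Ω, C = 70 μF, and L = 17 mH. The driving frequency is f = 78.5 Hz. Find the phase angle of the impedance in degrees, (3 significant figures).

ω = 2πf = 493.2 rad/s
X_L = ωL = 8.38 Ω
X_C = 1/(ωC) = 29.0 Ω
Net reactance X = X_L − X_C = -20.6 Ω
Z = 32.0 − j20.6 Ω
|Z| = √(32.0² + 20.6²) = 38.0 Ω
∠Z = arctan(-20.6/32.0) = -32.7°

-32.7°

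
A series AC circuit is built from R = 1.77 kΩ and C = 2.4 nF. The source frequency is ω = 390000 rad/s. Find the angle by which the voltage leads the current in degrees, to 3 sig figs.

-31.1°

X_C = 1/(ωC) = 1070 Ω
Z = 1770 − j1070 Ω
|Z| = √(1770² + 1070²) = 2070 Ω
∠Z = arctan(-1070/1770) = -31.1°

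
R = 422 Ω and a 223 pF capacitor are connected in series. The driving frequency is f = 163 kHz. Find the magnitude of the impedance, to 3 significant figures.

ω = 2πf = 1.024e+06 rad/s
X_C = 1/(ωC) = 4380 Ω
Z = 422 − j4380 Ω
|Z| = √(422² + 4380²) = 4400 Ω

4400 Ω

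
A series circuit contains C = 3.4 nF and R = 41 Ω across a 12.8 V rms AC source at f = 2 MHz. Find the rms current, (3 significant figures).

ω = 2πf = 1.257e+07 rad/s
X_C = 1/(ωC) = 23.4 Ω
Z = 41.0 − j23.4 Ω
|Z| = √(41.0² + 23.4²) = 47.2 Ω
I = V/|Z| = 12.8/47.2 = 271 mA

271 mA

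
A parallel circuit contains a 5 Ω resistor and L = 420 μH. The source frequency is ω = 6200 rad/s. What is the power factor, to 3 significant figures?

0.462

X_L = ωL = 2.60 Ω
Parallel: admittances add. Y = 1/R + 1/(jωL)
Y = (0.200 − j0.384) S
|Y| = 0.433 S → |Z| = 1/|Y| = 2.31 Ω, ∠Z = −∠Y = 62.5°
cos φ = cos(62.5°) = 0.462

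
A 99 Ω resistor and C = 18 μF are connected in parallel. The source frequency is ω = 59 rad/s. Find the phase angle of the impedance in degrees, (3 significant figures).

X_C = 1/(ωC) = 942 Ω
Parallel: admittances add. Y = 1/R + jωC
Y = (0.0101 + j0.00106) S
|Y| = 0.0102 S → |Z| = 1/|Y| = 98.5 Ω, ∠Z = −∠Y = -6.00°

-6.00°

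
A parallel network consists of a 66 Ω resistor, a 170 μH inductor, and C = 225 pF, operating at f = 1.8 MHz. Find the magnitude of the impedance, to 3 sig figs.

ω = 2πf = 1.131e+07 rad/s
X_L = ωL = 1920 Ω
X_C = 1/(ωC) = 393 Ω
Parallel: admittances add. Y = 1/R + 1/(jωL) + jωC
Y = (0.0152 + j0.00202) S
|Y| = 0.0153 S → |Z| = 1/|Y| = 65.4 Ω, ∠Z = −∠Y = -7.61°

65.4 Ω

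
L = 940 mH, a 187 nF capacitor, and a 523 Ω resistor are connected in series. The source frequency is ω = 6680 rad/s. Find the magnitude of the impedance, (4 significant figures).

X_L = ωL = 6279 Ω
X_C = 1/(ωC) = 800.5 Ω
Net reactance X = X_L − X_C = 5479 Ω
Z = 523.0 + j5479 Ω
|Z| = √(523.0² + 5479²) = 5504 Ω

5504 Ω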